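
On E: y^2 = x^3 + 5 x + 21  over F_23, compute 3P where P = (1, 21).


k = 3 = 11_2 (binary, LSB first: 11)
Double-and-add from P = (1, 21):
  bit 0 = 1: acc = O + (1, 21) = (1, 21)
  bit 1 = 1: acc = (1, 21) + (2, 4) = (10, 17)

3P = (10, 17)


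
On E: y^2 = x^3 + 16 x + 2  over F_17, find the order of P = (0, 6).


Compute successive multiples of P until we hit O:
  1P = (0, 6)
  2P = (15, 8)
  3P = (3, 14)
  4P = (6, 12)
  5P = (12, 16)
  6P = (9, 12)
  7P = (16, 6)
  8P = (1, 11)
  ... (continuing to 25P)
  25P = O

ord(P) = 25


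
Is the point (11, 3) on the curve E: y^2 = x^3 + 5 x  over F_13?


Check whether y^2 = x^3 + 5 x + 0 (mod 13) for (x, y) = (11, 3).
LHS: y^2 = 3^2 mod 13 = 9
RHS: x^3 + 5 x + 0 = 11^3 + 5*11 + 0 mod 13 = 8
LHS != RHS

No, not on the curve


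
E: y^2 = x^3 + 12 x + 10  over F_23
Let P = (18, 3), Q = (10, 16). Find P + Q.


P != Q, so use the chord formula.
s = (y2 - y1) / (x2 - x1) = (13) / (15) mod 23 = 7
x3 = s^2 - x1 - x2 mod 23 = 7^2 - 18 - 10 = 21
y3 = s (x1 - x3) - y1 mod 23 = 7 * (18 - 21) - 3 = 22

P + Q = (21, 22)


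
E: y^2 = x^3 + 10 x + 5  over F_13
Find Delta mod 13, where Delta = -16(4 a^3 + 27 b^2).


4 a^3 + 27 b^2 = 4*10^3 + 27*5^2 = 4000 + 675 = 4675
Delta = -16 * (4675) = -74800
Delta mod 13 = 2

Delta = 2 (mod 13)


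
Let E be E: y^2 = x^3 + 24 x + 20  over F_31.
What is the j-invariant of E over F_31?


Delta = -16(4 a^3 + 27 b^2) mod 31 = 29
-1728 * (4 a)^3 = -1728 * (4*24)^3 mod 31 = 30
j = 30 * 29^(-1) mod 31 = 16

j = 16 (mod 31)


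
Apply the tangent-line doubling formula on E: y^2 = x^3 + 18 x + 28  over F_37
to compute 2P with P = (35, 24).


Doubling: s = (3 x1^2 + a) / (2 y1)
s = (3*35^2 + 18) / (2*24) mod 37 = 33
x3 = s^2 - 2 x1 mod 37 = 33^2 - 2*35 = 20
y3 = s (x1 - x3) - y1 mod 37 = 33 * (35 - 20) - 24 = 27

2P = (20, 27)


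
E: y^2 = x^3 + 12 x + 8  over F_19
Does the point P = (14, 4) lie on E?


Check whether y^2 = x^3 + 12 x + 8 (mod 19) for (x, y) = (14, 4).
LHS: y^2 = 4^2 mod 19 = 16
RHS: x^3 + 12 x + 8 = 14^3 + 12*14 + 8 mod 19 = 13
LHS != RHS

No, not on the curve


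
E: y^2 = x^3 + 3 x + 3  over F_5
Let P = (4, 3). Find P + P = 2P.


Doubling: s = (3 x1^2 + a) / (2 y1)
s = (3*4^2 + 3) / (2*3) mod 5 = 1
x3 = s^2 - 2 x1 mod 5 = 1^2 - 2*4 = 3
y3 = s (x1 - x3) - y1 mod 5 = 1 * (4 - 3) - 3 = 3

2P = (3, 3)


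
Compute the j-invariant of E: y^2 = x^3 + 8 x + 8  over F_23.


Delta = -16(4 a^3 + 27 b^2) mod 23 = 5
-1728 * (4 a)^3 = -1728 * (4*8)^3 mod 23 = 21
j = 21 * 5^(-1) mod 23 = 18

j = 18 (mod 23)


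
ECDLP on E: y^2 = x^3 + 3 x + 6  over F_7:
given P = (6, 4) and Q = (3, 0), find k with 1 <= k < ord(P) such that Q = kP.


Enumerate multiples of P until we hit Q = (3, 0):
  1P = (6, 4)
  2P = (3, 0)
Match found at i = 2.

k = 2


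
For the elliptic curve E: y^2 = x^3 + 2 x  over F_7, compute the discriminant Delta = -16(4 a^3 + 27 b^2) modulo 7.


4 a^3 + 27 b^2 = 4*2^3 + 27*0^2 = 32 + 0 = 32
Delta = -16 * (32) = -512
Delta mod 7 = 6

Delta = 6 (mod 7)


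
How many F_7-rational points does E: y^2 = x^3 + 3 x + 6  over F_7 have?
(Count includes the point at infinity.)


For each x in F_7, count y with y^2 = x^3 + 3 x + 6 mod 7:
  x = 3: RHS = 0, y in [0]  -> 1 point(s)
  x = 6: RHS = 2, y in [3, 4]  -> 2 point(s)
Affine points: 3. Add the point at infinity: total = 4.

#E(F_7) = 4


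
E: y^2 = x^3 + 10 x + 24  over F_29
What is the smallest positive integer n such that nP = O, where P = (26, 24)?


Compute successive multiples of P until we hit O:
  1P = (26, 24)
  2P = (2, 9)
  3P = (10, 15)
  4P = (0, 16)
  5P = (23, 26)
  6P = (3, 9)
  7P = (28, 10)
  8P = (24, 20)
  ... (continuing to 31P)
  31P = O

ord(P) = 31


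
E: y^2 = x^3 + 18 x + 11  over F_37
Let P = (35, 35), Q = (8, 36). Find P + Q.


P != Q, so use the chord formula.
s = (y2 - y1) / (x2 - x1) = (1) / (10) mod 37 = 26
x3 = s^2 - x1 - x2 mod 37 = 26^2 - 35 - 8 = 4
y3 = s (x1 - x3) - y1 mod 37 = 26 * (35 - 4) - 35 = 31

P + Q = (4, 31)


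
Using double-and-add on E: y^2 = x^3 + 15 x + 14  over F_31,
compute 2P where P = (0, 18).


k = 2 = 10_2 (binary, LSB first: 01)
Double-and-add from P = (0, 18):
  bit 0 = 0: acc unchanged = O
  bit 1 = 1: acc = O + (9, 17) = (9, 17)

2P = (9, 17)


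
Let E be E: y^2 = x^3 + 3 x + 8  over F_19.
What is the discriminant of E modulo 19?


4 a^3 + 27 b^2 = 4*3^3 + 27*8^2 = 108 + 1728 = 1836
Delta = -16 * (1836) = -29376
Delta mod 19 = 17

Delta = 17 (mod 19)


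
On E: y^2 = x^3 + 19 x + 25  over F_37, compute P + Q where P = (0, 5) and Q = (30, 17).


P != Q, so use the chord formula.
s = (y2 - y1) / (x2 - x1) = (12) / (30) mod 37 = 30
x3 = s^2 - x1 - x2 mod 37 = 30^2 - 0 - 30 = 19
y3 = s (x1 - x3) - y1 mod 37 = 30 * (0 - 19) - 5 = 17

P + Q = (19, 17)


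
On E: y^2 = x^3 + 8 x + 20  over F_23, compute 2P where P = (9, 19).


Doubling: s = (3 x1^2 + a) / (2 y1)
s = (3*9^2 + 8) / (2*19) mod 23 = 6
x3 = s^2 - 2 x1 mod 23 = 6^2 - 2*9 = 18
y3 = s (x1 - x3) - y1 mod 23 = 6 * (9 - 18) - 19 = 19

2P = (18, 19)


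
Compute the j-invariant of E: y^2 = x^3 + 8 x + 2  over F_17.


Delta = -16(4 a^3 + 27 b^2) mod 17 = 14
-1728 * (4 a)^3 = -1728 * (4*8)^3 mod 17 = 3
j = 3 * 14^(-1) mod 17 = 16

j = 16 (mod 17)


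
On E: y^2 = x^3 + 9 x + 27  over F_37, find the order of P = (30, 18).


Compute successive multiples of P until we hit O:
  1P = (30, 18)
  2P = (4, 33)
  3P = (7, 10)
  4P = (26, 22)
  5P = (19, 8)
  6P = (35, 1)
  7P = (25, 2)
  8P = (10, 9)
  ... (continuing to 48P)
  48P = O

ord(P) = 48


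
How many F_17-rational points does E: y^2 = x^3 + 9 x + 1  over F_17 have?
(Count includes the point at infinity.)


For each x in F_17, count y with y^2 = x^3 + 9 x + 1 mod 17:
  x = 0: RHS = 1, y in [1, 16]  -> 2 point(s)
  x = 3: RHS = 4, y in [2, 15]  -> 2 point(s)
  x = 4: RHS = 16, y in [4, 13]  -> 2 point(s)
  x = 5: RHS = 1, y in [1, 16]  -> 2 point(s)
  x = 6: RHS = 16, y in [4, 13]  -> 2 point(s)
  x = 7: RHS = 16, y in [4, 13]  -> 2 point(s)
  x = 12: RHS = 1, y in [1, 16]  -> 2 point(s)
  x = 14: RHS = 15, y in [7, 10]  -> 2 point(s)
  x = 15: RHS = 9, y in [3, 14]  -> 2 point(s)
  x = 16: RHS = 8, y in [5, 12]  -> 2 point(s)
Affine points: 20. Add the point at infinity: total = 21.

#E(F_17) = 21


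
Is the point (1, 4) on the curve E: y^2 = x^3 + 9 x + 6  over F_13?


Check whether y^2 = x^3 + 9 x + 6 (mod 13) for (x, y) = (1, 4).
LHS: y^2 = 4^2 mod 13 = 3
RHS: x^3 + 9 x + 6 = 1^3 + 9*1 + 6 mod 13 = 3
LHS = RHS

Yes, on the curve


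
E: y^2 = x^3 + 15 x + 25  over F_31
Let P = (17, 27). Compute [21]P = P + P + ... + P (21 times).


k = 21 = 10101_2 (binary, LSB first: 10101)
Double-and-add from P = (17, 27):
  bit 0 = 1: acc = O + (17, 27) = (17, 27)
  bit 1 = 0: acc unchanged = (17, 27)
  bit 2 = 1: acc = (17, 27) + (0, 26) = (11, 8)
  bit 3 = 0: acc unchanged = (11, 8)
  bit 4 = 1: acc = (11, 8) + (27, 5) = (29, 7)

21P = (29, 7)


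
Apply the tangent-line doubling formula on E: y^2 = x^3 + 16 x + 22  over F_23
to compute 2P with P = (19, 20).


Doubling: s = (3 x1^2 + a) / (2 y1)
s = (3*19^2 + 16) / (2*20) mod 23 = 20
x3 = s^2 - 2 x1 mod 23 = 20^2 - 2*19 = 17
y3 = s (x1 - x3) - y1 mod 23 = 20 * (19 - 17) - 20 = 20

2P = (17, 20)


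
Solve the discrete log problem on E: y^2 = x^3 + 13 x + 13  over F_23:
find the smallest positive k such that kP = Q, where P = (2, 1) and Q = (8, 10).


Enumerate multiples of P until we hit Q = (8, 10):
  1P = (2, 1)
  2P = (20, 4)
  3P = (17, 8)
  4P = (8, 10)
Match found at i = 4.

k = 4


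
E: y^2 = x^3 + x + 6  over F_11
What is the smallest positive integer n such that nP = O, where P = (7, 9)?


Compute successive multiples of P until we hit O:
  1P = (7, 9)
  2P = (2, 4)
  3P = (3, 6)
  4P = (5, 9)
  5P = (10, 2)
  6P = (8, 8)
  7P = (8, 3)
  8P = (10, 9)
  ... (continuing to 13P)
  13P = O

ord(P) = 13


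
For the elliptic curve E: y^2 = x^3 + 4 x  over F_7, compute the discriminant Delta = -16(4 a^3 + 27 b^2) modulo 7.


4 a^3 + 27 b^2 = 4*4^3 + 27*0^2 = 256 + 0 = 256
Delta = -16 * (256) = -4096
Delta mod 7 = 6

Delta = 6 (mod 7)


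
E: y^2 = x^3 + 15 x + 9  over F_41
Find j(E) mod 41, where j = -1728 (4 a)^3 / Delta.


Delta = -16(4 a^3 + 27 b^2) mod 41 = 10
-1728 * (4 a)^3 = -1728 * (4*15)^3 mod 41 = 10
j = 10 * 10^(-1) mod 41 = 1

j = 1 (mod 41)


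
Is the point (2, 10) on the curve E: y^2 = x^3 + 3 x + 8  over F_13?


Check whether y^2 = x^3 + 3 x + 8 (mod 13) for (x, y) = (2, 10).
LHS: y^2 = 10^2 mod 13 = 9
RHS: x^3 + 3 x + 8 = 2^3 + 3*2 + 8 mod 13 = 9
LHS = RHS

Yes, on the curve


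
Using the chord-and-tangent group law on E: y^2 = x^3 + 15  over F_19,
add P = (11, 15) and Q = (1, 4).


P != Q, so use the chord formula.
s = (y2 - y1) / (x2 - x1) = (8) / (9) mod 19 = 3
x3 = s^2 - x1 - x2 mod 19 = 3^2 - 11 - 1 = 16
y3 = s (x1 - x3) - y1 mod 19 = 3 * (11 - 16) - 15 = 8

P + Q = (16, 8)


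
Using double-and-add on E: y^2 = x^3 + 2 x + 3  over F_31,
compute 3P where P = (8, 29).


k = 3 = 11_2 (binary, LSB first: 11)
Double-and-add from P = (8, 29):
  bit 0 = 1: acc = O + (8, 29) = (8, 29)
  bit 1 = 1: acc = (8, 29) + (19, 24) = (6, 18)

3P = (6, 18)


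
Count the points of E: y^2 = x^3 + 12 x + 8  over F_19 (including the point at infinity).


For each x in F_19, count y with y^2 = x^3 + 12 x + 8 mod 19:
  x = 4: RHS = 6, y in [5, 14]  -> 2 point(s)
  x = 6: RHS = 11, y in [7, 12]  -> 2 point(s)
  x = 7: RHS = 17, y in [6, 13]  -> 2 point(s)
  x = 9: RHS = 9, y in [3, 16]  -> 2 point(s)
  x = 10: RHS = 7, y in [8, 11]  -> 2 point(s)
  x = 13: RHS = 5, y in [9, 10]  -> 2 point(s)
Affine points: 12. Add the point at infinity: total = 13.

#E(F_19) = 13


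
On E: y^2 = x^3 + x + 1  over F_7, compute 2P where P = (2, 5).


Doubling: s = (3 x1^2 + a) / (2 y1)
s = (3*2^2 + 1) / (2*5) mod 7 = 2
x3 = s^2 - 2 x1 mod 7 = 2^2 - 2*2 = 0
y3 = s (x1 - x3) - y1 mod 7 = 2 * (2 - 0) - 5 = 6

2P = (0, 6)


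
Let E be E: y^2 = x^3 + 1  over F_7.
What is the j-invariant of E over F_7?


Delta = -16(4 a^3 + 27 b^2) mod 7 = 2
-1728 * (4 a)^3 = -1728 * (4*0)^3 mod 7 = 0
j = 0 * 2^(-1) mod 7 = 0

j = 0 (mod 7)


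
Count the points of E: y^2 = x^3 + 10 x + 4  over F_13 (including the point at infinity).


For each x in F_13, count y with y^2 = x^3 + 10 x + 4 mod 13:
  x = 0: RHS = 4, y in [2, 11]  -> 2 point(s)
  x = 3: RHS = 9, y in [3, 10]  -> 2 point(s)
  x = 4: RHS = 4, y in [2, 11]  -> 2 point(s)
  x = 5: RHS = 10, y in [6, 7]  -> 2 point(s)
  x = 7: RHS = 1, y in [1, 12]  -> 2 point(s)
  x = 9: RHS = 4, y in [2, 11]  -> 2 point(s)
  x = 10: RHS = 12, y in [5, 8]  -> 2 point(s)
Affine points: 14. Add the point at infinity: total = 15.

#E(F_13) = 15


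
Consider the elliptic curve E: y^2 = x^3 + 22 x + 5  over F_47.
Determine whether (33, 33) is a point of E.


Check whether y^2 = x^3 + 22 x + 5 (mod 47) for (x, y) = (33, 33).
LHS: y^2 = 33^2 mod 47 = 8
RHS: x^3 + 22 x + 5 = 33^3 + 22*33 + 5 mod 47 = 8
LHS = RHS

Yes, on the curve


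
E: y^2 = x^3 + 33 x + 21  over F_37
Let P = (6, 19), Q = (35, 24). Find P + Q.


P != Q, so use the chord formula.
s = (y2 - y1) / (x2 - x1) = (5) / (29) mod 37 = 4
x3 = s^2 - x1 - x2 mod 37 = 4^2 - 6 - 35 = 12
y3 = s (x1 - x3) - y1 mod 37 = 4 * (6 - 12) - 19 = 31

P + Q = (12, 31)


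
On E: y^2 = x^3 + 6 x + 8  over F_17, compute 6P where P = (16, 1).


k = 6 = 110_2 (binary, LSB first: 011)
Double-and-add from P = (16, 1):
  bit 0 = 0: acc unchanged = O
  bit 1 = 1: acc = O + (1, 7) = (1, 7)
  bit 2 = 1: acc = (1, 7) + (7, 11) = (0, 5)

6P = (0, 5)


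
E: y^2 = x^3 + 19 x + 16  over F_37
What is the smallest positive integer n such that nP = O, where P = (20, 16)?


Compute successive multiples of P until we hit O:
  1P = (20, 16)
  2P = (9, 18)
  3P = (1, 31)
  4P = (28, 2)
  5P = (36, 12)
  6P = (25, 13)
  7P = (19, 13)
  8P = (7, 23)
  ... (continuing to 37P)
  37P = O

ord(P) = 37


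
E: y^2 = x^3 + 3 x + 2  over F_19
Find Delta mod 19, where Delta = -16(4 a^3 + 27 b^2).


4 a^3 + 27 b^2 = 4*3^3 + 27*2^2 = 108 + 108 = 216
Delta = -16 * (216) = -3456
Delta mod 19 = 2

Delta = 2 (mod 19)


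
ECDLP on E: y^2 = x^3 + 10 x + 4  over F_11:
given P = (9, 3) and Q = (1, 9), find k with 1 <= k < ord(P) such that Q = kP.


Enumerate multiples of P until we hit Q = (1, 9):
  1P = (9, 3)
  2P = (4, 8)
  3P = (10, 9)
  4P = (6, 4)
  5P = (1, 9)
Match found at i = 5.

k = 5


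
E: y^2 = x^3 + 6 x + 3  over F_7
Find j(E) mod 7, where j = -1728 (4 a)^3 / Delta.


Delta = -16(4 a^3 + 27 b^2) mod 7 = 5
-1728 * (4 a)^3 = -1728 * (4*6)^3 mod 7 = 6
j = 6 * 5^(-1) mod 7 = 4

j = 4 (mod 7)


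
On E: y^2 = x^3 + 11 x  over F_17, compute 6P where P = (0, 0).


k = 6 = 110_2 (binary, LSB first: 011)
Double-and-add from P = (0, 0):
  bit 0 = 0: acc unchanged = O
  bit 1 = 1: acc = O + O = O
  bit 2 = 1: acc = O + O = O

6P = O


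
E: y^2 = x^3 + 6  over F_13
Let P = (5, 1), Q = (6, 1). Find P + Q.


P != Q, so use the chord formula.
s = (y2 - y1) / (x2 - x1) = (0) / (1) mod 13 = 0
x3 = s^2 - x1 - x2 mod 13 = 0^2 - 5 - 6 = 2
y3 = s (x1 - x3) - y1 mod 13 = 0 * (5 - 2) - 1 = 12

P + Q = (2, 12)


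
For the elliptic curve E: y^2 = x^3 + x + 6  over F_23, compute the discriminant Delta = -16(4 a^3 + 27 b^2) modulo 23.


4 a^3 + 27 b^2 = 4*1^3 + 27*6^2 = 4 + 972 = 976
Delta = -16 * (976) = -15616
Delta mod 23 = 1

Delta = 1 (mod 23)


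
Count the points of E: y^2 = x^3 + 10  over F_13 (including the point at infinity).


For each x in F_13, count y with y^2 = x^3 + 0 x + 10 mod 13:
  x = 0: RHS = 10, y in [6, 7]  -> 2 point(s)
  x = 4: RHS = 9, y in [3, 10]  -> 2 point(s)
  x = 10: RHS = 9, y in [3, 10]  -> 2 point(s)
  x = 12: RHS = 9, y in [3, 10]  -> 2 point(s)
Affine points: 8. Add the point at infinity: total = 9.

#E(F_13) = 9


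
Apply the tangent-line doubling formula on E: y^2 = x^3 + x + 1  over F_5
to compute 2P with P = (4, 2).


Doubling: s = (3 x1^2 + a) / (2 y1)
s = (3*4^2 + 1) / (2*2) mod 5 = 1
x3 = s^2 - 2 x1 mod 5 = 1^2 - 2*4 = 3
y3 = s (x1 - x3) - y1 mod 5 = 1 * (4 - 3) - 2 = 4

2P = (3, 4)


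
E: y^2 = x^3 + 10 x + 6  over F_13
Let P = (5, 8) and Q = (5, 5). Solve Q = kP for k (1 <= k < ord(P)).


Enumerate multiples of P until we hit Q = (5, 5):
  1P = (5, 8)
  2P = (7, 9)
  3P = (11, 2)
  4P = (11, 11)
  5P = (7, 4)
  6P = (5, 5)
Match found at i = 6.

k = 6


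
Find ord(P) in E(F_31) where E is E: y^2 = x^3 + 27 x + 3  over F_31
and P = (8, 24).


Compute successive multiples of P until we hit O:
  1P = (8, 24)
  2P = (3, 24)
  3P = (20, 7)
  4P = (19, 20)
  5P = (9, 13)
  6P = (11, 9)
  7P = (6, 28)
  8P = (21, 2)
  ... (continuing to 21P)
  21P = O

ord(P) = 21


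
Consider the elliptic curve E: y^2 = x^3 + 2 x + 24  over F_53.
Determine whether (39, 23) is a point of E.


Check whether y^2 = x^3 + 2 x + 24 (mod 53) for (x, y) = (39, 23).
LHS: y^2 = 23^2 mod 53 = 52
RHS: x^3 + 2 x + 24 = 39^3 + 2*39 + 24 mod 53 = 8
LHS != RHS

No, not on the curve


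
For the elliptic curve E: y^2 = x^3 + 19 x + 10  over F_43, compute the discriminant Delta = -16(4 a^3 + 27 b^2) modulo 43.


4 a^3 + 27 b^2 = 4*19^3 + 27*10^2 = 27436 + 2700 = 30136
Delta = -16 * (30136) = -482176
Delta mod 43 = 26

Delta = 26 (mod 43)


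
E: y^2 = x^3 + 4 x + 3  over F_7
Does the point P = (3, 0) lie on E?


Check whether y^2 = x^3 + 4 x + 3 (mod 7) for (x, y) = (3, 0).
LHS: y^2 = 0^2 mod 7 = 0
RHS: x^3 + 4 x + 3 = 3^3 + 4*3 + 3 mod 7 = 0
LHS = RHS

Yes, on the curve


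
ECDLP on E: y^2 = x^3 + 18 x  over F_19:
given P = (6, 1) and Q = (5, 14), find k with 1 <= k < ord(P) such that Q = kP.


Enumerate multiples of P until we hit Q = (5, 14):
  1P = (6, 1)
  2P = (5, 5)
  3P = (5, 14)
Match found at i = 3.

k = 3


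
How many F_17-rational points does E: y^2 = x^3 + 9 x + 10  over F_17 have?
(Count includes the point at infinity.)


For each x in F_17, count y with y^2 = x^3 + 9 x + 10 mod 17:
  x = 2: RHS = 2, y in [6, 11]  -> 2 point(s)
  x = 3: RHS = 13, y in [8, 9]  -> 2 point(s)
  x = 4: RHS = 8, y in [5, 12]  -> 2 point(s)
  x = 6: RHS = 8, y in [5, 12]  -> 2 point(s)
  x = 7: RHS = 8, y in [5, 12]  -> 2 point(s)
  x = 8: RHS = 16, y in [4, 13]  -> 2 point(s)
  x = 9: RHS = 4, y in [2, 15]  -> 2 point(s)
  x = 15: RHS = 1, y in [1, 16]  -> 2 point(s)
  x = 16: RHS = 0, y in [0]  -> 1 point(s)
Affine points: 17. Add the point at infinity: total = 18.

#E(F_17) = 18


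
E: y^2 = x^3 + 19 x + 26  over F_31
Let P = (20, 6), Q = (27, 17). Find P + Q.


P != Q, so use the chord formula.
s = (y2 - y1) / (x2 - x1) = (11) / (7) mod 31 = 6
x3 = s^2 - x1 - x2 mod 31 = 6^2 - 20 - 27 = 20
y3 = s (x1 - x3) - y1 mod 31 = 6 * (20 - 20) - 6 = 25

P + Q = (20, 25)


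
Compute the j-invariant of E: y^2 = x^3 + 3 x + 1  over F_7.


Delta = -16(4 a^3 + 27 b^2) mod 7 = 3
-1728 * (4 a)^3 = -1728 * (4*3)^3 mod 7 = 6
j = 6 * 3^(-1) mod 7 = 2

j = 2 (mod 7)


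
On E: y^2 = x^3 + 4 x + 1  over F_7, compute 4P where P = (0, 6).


k = 4 = 100_2 (binary, LSB first: 001)
Double-and-add from P = (0, 6):
  bit 0 = 0: acc unchanged = O
  bit 1 = 0: acc unchanged = O
  bit 2 = 1: acc = O + (0, 1) = (0, 1)

4P = (0, 1)


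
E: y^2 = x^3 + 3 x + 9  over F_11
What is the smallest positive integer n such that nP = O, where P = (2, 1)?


Compute successive multiples of P until we hit O:
  1P = (2, 1)
  2P = (0, 3)
  3P = (10, 7)
  4P = (3, 1)
  5P = (6, 10)
  6P = (6, 1)
  7P = (3, 10)
  8P = (10, 4)
  ... (continuing to 11P)
  11P = O

ord(P) = 11


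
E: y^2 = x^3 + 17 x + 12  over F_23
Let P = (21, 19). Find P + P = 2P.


Doubling: s = (3 x1^2 + a) / (2 y1)
s = (3*21^2 + 17) / (2*19) mod 23 = 5
x3 = s^2 - 2 x1 mod 23 = 5^2 - 2*21 = 6
y3 = s (x1 - x3) - y1 mod 23 = 5 * (21 - 6) - 19 = 10

2P = (6, 10)


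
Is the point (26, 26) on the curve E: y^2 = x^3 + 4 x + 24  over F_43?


Check whether y^2 = x^3 + 4 x + 24 (mod 43) for (x, y) = (26, 26).
LHS: y^2 = 26^2 mod 43 = 31
RHS: x^3 + 4 x + 24 = 26^3 + 4*26 + 24 mod 43 = 31
LHS = RHS

Yes, on the curve


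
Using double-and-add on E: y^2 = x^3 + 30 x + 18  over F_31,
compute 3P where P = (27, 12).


k = 3 = 11_2 (binary, LSB first: 11)
Double-and-add from P = (27, 12):
  bit 0 = 1: acc = O + (27, 12) = (27, 12)
  bit 1 = 1: acc = (27, 12) + (5, 13) = (17, 27)

3P = (17, 27)


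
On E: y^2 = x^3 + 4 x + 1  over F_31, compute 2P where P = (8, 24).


Doubling: s = (3 x1^2 + a) / (2 y1)
s = (3*8^2 + 4) / (2*24) mod 31 = 17
x3 = s^2 - 2 x1 mod 31 = 17^2 - 2*8 = 25
y3 = s (x1 - x3) - y1 mod 31 = 17 * (8 - 25) - 24 = 28

2P = (25, 28)


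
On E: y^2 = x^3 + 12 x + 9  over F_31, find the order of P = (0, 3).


Compute successive multiples of P until we hit O:
  1P = (0, 3)
  2P = (4, 20)
  3P = (16, 22)
  4P = (2, 14)
  5P = (5, 16)
  6P = (3, 14)
  7P = (7, 23)
  8P = (29, 16)
  ... (continuing to 38P)
  38P = O

ord(P) = 38


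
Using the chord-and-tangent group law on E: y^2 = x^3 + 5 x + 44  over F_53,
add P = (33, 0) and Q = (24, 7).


P != Q, so use the chord formula.
s = (y2 - y1) / (x2 - x1) = (7) / (44) mod 53 = 11
x3 = s^2 - x1 - x2 mod 53 = 11^2 - 33 - 24 = 11
y3 = s (x1 - x3) - y1 mod 53 = 11 * (33 - 11) - 0 = 30

P + Q = (11, 30)


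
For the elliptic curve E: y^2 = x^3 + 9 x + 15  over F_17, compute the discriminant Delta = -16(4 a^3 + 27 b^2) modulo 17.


4 a^3 + 27 b^2 = 4*9^3 + 27*15^2 = 2916 + 6075 = 8991
Delta = -16 * (8991) = -143856
Delta mod 17 = 15

Delta = 15 (mod 17)


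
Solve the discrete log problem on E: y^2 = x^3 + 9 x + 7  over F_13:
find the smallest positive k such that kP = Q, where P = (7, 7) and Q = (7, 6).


Enumerate multiples of P until we hit Q = (7, 6):
  1P = (7, 7)
  2P = (12, 6)
  3P = (6, 11)
  4P = (3, 3)
  5P = (4, 9)
  6P = (1, 2)
  7P = (1, 11)
  8P = (4, 4)
  9P = (3, 10)
  10P = (6, 2)
  11P = (12, 7)
  12P = (7, 6)
Match found at i = 12.

k = 12


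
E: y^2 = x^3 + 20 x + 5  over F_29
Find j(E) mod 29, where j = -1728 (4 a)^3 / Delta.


Delta = -16(4 a^3 + 27 b^2) mod 29 = 12
-1728 * (4 a)^3 = -1728 * (4*20)^3 mod 29 = 2
j = 2 * 12^(-1) mod 29 = 5

j = 5 (mod 29)


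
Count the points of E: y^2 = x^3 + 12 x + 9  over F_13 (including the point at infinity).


For each x in F_13, count y with y^2 = x^3 + 12 x + 9 mod 13:
  x = 0: RHS = 9, y in [3, 10]  -> 2 point(s)
  x = 1: RHS = 9, y in [3, 10]  -> 2 point(s)
  x = 4: RHS = 4, y in [2, 11]  -> 2 point(s)
  x = 5: RHS = 12, y in [5, 8]  -> 2 point(s)
  x = 9: RHS = 1, y in [1, 12]  -> 2 point(s)
  x = 11: RHS = 3, y in [4, 9]  -> 2 point(s)
  x = 12: RHS = 9, y in [3, 10]  -> 2 point(s)
Affine points: 14. Add the point at infinity: total = 15.

#E(F_13) = 15


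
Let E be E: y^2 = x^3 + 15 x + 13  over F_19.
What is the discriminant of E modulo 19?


4 a^3 + 27 b^2 = 4*15^3 + 27*13^2 = 13500 + 4563 = 18063
Delta = -16 * (18063) = -289008
Delta mod 19 = 1

Delta = 1 (mod 19)


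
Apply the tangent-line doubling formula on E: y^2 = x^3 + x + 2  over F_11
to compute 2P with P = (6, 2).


Doubling: s = (3 x1^2 + a) / (2 y1)
s = (3*6^2 + 1) / (2*2) mod 11 = 8
x3 = s^2 - 2 x1 mod 11 = 8^2 - 2*6 = 8
y3 = s (x1 - x3) - y1 mod 11 = 8 * (6 - 8) - 2 = 4

2P = (8, 4)


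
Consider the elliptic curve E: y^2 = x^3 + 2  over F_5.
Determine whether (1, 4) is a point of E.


Check whether y^2 = x^3 + 0 x + 2 (mod 5) for (x, y) = (1, 4).
LHS: y^2 = 4^2 mod 5 = 1
RHS: x^3 + 0 x + 2 = 1^3 + 0*1 + 2 mod 5 = 3
LHS != RHS

No, not on the curve


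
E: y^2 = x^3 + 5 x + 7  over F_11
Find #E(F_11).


For each x in F_11, count y with y^2 = x^3 + 5 x + 7 mod 11:
  x = 2: RHS = 3, y in [5, 6]  -> 2 point(s)
  x = 3: RHS = 5, y in [4, 7]  -> 2 point(s)
  x = 4: RHS = 3, y in [5, 6]  -> 2 point(s)
  x = 5: RHS = 3, y in [5, 6]  -> 2 point(s)
  x = 6: RHS = 0, y in [0]  -> 1 point(s)
  x = 7: RHS = 0, y in [0]  -> 1 point(s)
  x = 8: RHS = 9, y in [3, 8]  -> 2 point(s)
  x = 9: RHS = 0, y in [0]  -> 1 point(s)
  x = 10: RHS = 1, y in [1, 10]  -> 2 point(s)
Affine points: 15. Add the point at infinity: total = 16.

#E(F_11) = 16


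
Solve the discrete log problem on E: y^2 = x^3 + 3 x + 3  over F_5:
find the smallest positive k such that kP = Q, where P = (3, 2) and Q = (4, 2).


Enumerate multiples of P until we hit Q = (4, 2):
  1P = (3, 2)
  2P = (4, 3)
  3P = (4, 2)
Match found at i = 3.

k = 3


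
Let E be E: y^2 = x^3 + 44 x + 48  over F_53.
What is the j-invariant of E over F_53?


Delta = -16(4 a^3 + 27 b^2) mod 53 = 28
-1728 * (4 a)^3 = -1728 * (4*44)^3 mod 53 = 35
j = 35 * 28^(-1) mod 53 = 41

j = 41 (mod 53)


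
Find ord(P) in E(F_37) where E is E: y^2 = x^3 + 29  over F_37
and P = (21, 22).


Compute successive multiples of P until we hit O:
  1P = (21, 22)
  2P = (11, 18)
  3P = (17, 24)
  4P = (27, 18)
  5P = (10, 20)
  6P = (36, 19)
  7P = (20, 0)
  8P = (36, 18)
  ... (continuing to 14P)
  14P = O

ord(P) = 14


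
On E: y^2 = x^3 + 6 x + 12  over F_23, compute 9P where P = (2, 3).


k = 9 = 1001_2 (binary, LSB first: 1001)
Double-and-add from P = (2, 3):
  bit 0 = 1: acc = O + (2, 3) = (2, 3)
  bit 1 = 0: acc unchanged = (2, 3)
  bit 2 = 0: acc unchanged = (2, 3)
  bit 3 = 1: acc = (2, 3) + (9, 17) = (16, 15)

9P = (16, 15)


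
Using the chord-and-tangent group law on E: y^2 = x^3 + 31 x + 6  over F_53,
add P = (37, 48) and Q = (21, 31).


P != Q, so use the chord formula.
s = (y2 - y1) / (x2 - x1) = (36) / (37) mod 53 = 11
x3 = s^2 - x1 - x2 mod 53 = 11^2 - 37 - 21 = 10
y3 = s (x1 - x3) - y1 mod 53 = 11 * (37 - 10) - 48 = 37

P + Q = (10, 37)


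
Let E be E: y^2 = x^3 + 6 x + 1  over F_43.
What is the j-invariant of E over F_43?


Delta = -16(4 a^3 + 27 b^2) mod 43 = 20
-1728 * (4 a)^3 = -1728 * (4*6)^3 mod 43 = 4
j = 4 * 20^(-1) mod 43 = 26

j = 26 (mod 43)


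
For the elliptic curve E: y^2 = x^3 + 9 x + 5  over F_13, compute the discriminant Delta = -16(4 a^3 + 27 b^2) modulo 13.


4 a^3 + 27 b^2 = 4*9^3 + 27*5^2 = 2916 + 675 = 3591
Delta = -16 * (3591) = -57456
Delta mod 13 = 4

Delta = 4 (mod 13)


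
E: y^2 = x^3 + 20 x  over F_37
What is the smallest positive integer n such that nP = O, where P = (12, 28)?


Compute successive multiples of P until we hit O:
  1P = (12, 28)
  2P = (10, 4)
  3P = (11, 21)
  4P = (26, 22)
  5P = (9, 13)
  6P = (4, 12)
  7P = (25, 20)
  8P = (33, 2)
  ... (continuing to 25P)
  25P = O

ord(P) = 25


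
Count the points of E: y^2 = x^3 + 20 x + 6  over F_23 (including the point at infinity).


For each x in F_23, count y with y^2 = x^3 + 20 x + 6 mod 23:
  x = 0: RHS = 6, y in [11, 12]  -> 2 point(s)
  x = 1: RHS = 4, y in [2, 21]  -> 2 point(s)
  x = 2: RHS = 8, y in [10, 13]  -> 2 point(s)
  x = 3: RHS = 1, y in [1, 22]  -> 2 point(s)
  x = 4: RHS = 12, y in [9, 14]  -> 2 point(s)
  x = 5: RHS = 1, y in [1, 22]  -> 2 point(s)
  x = 7: RHS = 6, y in [11, 12]  -> 2 point(s)
  x = 9: RHS = 18, y in [8, 15]  -> 2 point(s)
  x = 11: RHS = 16, y in [4, 19]  -> 2 point(s)
  x = 13: RHS = 2, y in [5, 18]  -> 2 point(s)
  x = 15: RHS = 1, y in [1, 22]  -> 2 point(s)
  x = 16: RHS = 6, y in [11, 12]  -> 2 point(s)
  x = 19: RHS = 0, y in [0]  -> 1 point(s)
  x = 21: RHS = 4, y in [2, 21]  -> 2 point(s)
  x = 22: RHS = 8, y in [10, 13]  -> 2 point(s)
Affine points: 29. Add the point at infinity: total = 30.

#E(F_23) = 30


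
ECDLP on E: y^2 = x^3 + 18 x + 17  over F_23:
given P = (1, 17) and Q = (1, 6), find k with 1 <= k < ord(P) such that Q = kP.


Enumerate multiples of P until we hit Q = (1, 6):
  1P = (1, 17)
  2P = (14, 0)
  3P = (1, 6)
Match found at i = 3.

k = 3


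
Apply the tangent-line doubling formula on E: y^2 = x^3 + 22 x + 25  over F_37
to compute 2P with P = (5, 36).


Doubling: s = (3 x1^2 + a) / (2 y1)
s = (3*5^2 + 22) / (2*36) mod 37 = 7
x3 = s^2 - 2 x1 mod 37 = 7^2 - 2*5 = 2
y3 = s (x1 - x3) - y1 mod 37 = 7 * (5 - 2) - 36 = 22

2P = (2, 22)


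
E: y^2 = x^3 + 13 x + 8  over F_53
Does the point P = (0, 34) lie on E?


Check whether y^2 = x^3 + 13 x + 8 (mod 53) for (x, y) = (0, 34).
LHS: y^2 = 34^2 mod 53 = 43
RHS: x^3 + 13 x + 8 = 0^3 + 13*0 + 8 mod 53 = 8
LHS != RHS

No, not on the curve


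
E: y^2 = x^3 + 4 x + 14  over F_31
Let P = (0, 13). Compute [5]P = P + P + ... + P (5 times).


k = 5 = 101_2 (binary, LSB first: 101)
Double-and-add from P = (0, 13):
  bit 0 = 1: acc = O + (0, 13) = (0, 13)
  bit 1 = 0: acc unchanged = (0, 13)
  bit 2 = 1: acc = (0, 13) + (15, 16) = (21, 20)

5P = (21, 20)


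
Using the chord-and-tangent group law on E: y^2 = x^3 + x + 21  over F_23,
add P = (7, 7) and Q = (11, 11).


P != Q, so use the chord formula.
s = (y2 - y1) / (x2 - x1) = (4) / (4) mod 23 = 1
x3 = s^2 - x1 - x2 mod 23 = 1^2 - 7 - 11 = 6
y3 = s (x1 - x3) - y1 mod 23 = 1 * (7 - 6) - 7 = 17

P + Q = (6, 17)


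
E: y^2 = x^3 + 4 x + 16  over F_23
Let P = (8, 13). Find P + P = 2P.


Doubling: s = (3 x1^2 + a) / (2 y1)
s = (3*8^2 + 4) / (2*13) mod 23 = 4
x3 = s^2 - 2 x1 mod 23 = 4^2 - 2*8 = 0
y3 = s (x1 - x3) - y1 mod 23 = 4 * (8 - 0) - 13 = 19

2P = (0, 19)


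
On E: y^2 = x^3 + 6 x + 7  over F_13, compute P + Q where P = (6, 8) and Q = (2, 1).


P != Q, so use the chord formula.
s = (y2 - y1) / (x2 - x1) = (6) / (9) mod 13 = 5
x3 = s^2 - x1 - x2 mod 13 = 5^2 - 6 - 2 = 4
y3 = s (x1 - x3) - y1 mod 13 = 5 * (6 - 4) - 8 = 2

P + Q = (4, 2)


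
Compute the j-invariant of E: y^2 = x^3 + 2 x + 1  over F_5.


Delta = -16(4 a^3 + 27 b^2) mod 5 = 1
-1728 * (4 a)^3 = -1728 * (4*2)^3 mod 5 = 4
j = 4 * 1^(-1) mod 5 = 4

j = 4 (mod 5)


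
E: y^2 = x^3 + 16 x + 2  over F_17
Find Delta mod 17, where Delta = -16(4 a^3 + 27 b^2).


4 a^3 + 27 b^2 = 4*16^3 + 27*2^2 = 16384 + 108 = 16492
Delta = -16 * (16492) = -263872
Delta mod 17 = 2

Delta = 2 (mod 17)


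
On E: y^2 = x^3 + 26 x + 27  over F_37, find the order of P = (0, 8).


Compute successive multiples of P until we hit O:
  1P = (0, 8)
  2P = (9, 19)
  3P = (3, 13)
  4P = (8, 28)
  5P = (26, 1)
  6P = (27, 32)
  7P = (35, 2)
  8P = (11, 33)
  ... (continuing to 22P)
  22P = O

ord(P) = 22


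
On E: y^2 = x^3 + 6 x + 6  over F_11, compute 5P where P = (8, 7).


k = 5 = 101_2 (binary, LSB first: 101)
Double-and-add from P = (8, 7):
  bit 0 = 1: acc = O + (8, 7) = (8, 7)
  bit 1 = 0: acc unchanged = (8, 7)
  bit 2 = 1: acc = (8, 7) + (2, 9) = (6, 7)

5P = (6, 7)


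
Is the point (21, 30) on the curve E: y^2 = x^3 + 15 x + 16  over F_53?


Check whether y^2 = x^3 + 15 x + 16 (mod 53) for (x, y) = (21, 30).
LHS: y^2 = 30^2 mod 53 = 52
RHS: x^3 + 15 x + 16 = 21^3 + 15*21 + 16 mod 53 = 52
LHS = RHS

Yes, on the curve


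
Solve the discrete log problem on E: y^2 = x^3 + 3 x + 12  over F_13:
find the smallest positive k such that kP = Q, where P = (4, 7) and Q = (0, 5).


Enumerate multiples of P until we hit Q = (0, 5):
  1P = (4, 7)
  2P = (6, 8)
  3P = (0, 8)
  4P = (5, 3)
  5P = (7, 5)
  6P = (1, 4)
  7P = (9, 1)
  8P = (3, 10)
  9P = (2, 0)
  10P = (3, 3)
  11P = (9, 12)
  12P = (1, 9)
  13P = (7, 8)
  14P = (5, 10)
  15P = (0, 5)
Match found at i = 15.

k = 15


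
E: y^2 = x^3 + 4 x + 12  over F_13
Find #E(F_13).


For each x in F_13, count y with y^2 = x^3 + 4 x + 12 mod 13:
  x = 0: RHS = 12, y in [5, 8]  -> 2 point(s)
  x = 1: RHS = 4, y in [2, 11]  -> 2 point(s)
  x = 3: RHS = 12, y in [5, 8]  -> 2 point(s)
  x = 4: RHS = 1, y in [1, 12]  -> 2 point(s)
  x = 5: RHS = 1, y in [1, 12]  -> 2 point(s)
  x = 8: RHS = 10, y in [6, 7]  -> 2 point(s)
  x = 9: RHS = 10, y in [6, 7]  -> 2 point(s)
  x = 10: RHS = 12, y in [5, 8]  -> 2 point(s)
  x = 11: RHS = 9, y in [3, 10]  -> 2 point(s)
Affine points: 18. Add the point at infinity: total = 19.

#E(F_13) = 19


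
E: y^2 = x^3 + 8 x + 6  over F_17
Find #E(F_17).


For each x in F_17, count y with y^2 = x^3 + 8 x + 6 mod 17:
  x = 1: RHS = 15, y in [7, 10]  -> 2 point(s)
  x = 2: RHS = 13, y in [8, 9]  -> 2 point(s)
  x = 4: RHS = 0, y in [0]  -> 1 point(s)
  x = 5: RHS = 1, y in [1, 16]  -> 2 point(s)
  x = 6: RHS = 15, y in [7, 10]  -> 2 point(s)
  x = 8: RHS = 4, y in [2, 15]  -> 2 point(s)
  x = 9: RHS = 8, y in [5, 12]  -> 2 point(s)
  x = 10: RHS = 15, y in [7, 10]  -> 2 point(s)
  x = 15: RHS = 16, y in [4, 13]  -> 2 point(s)
Affine points: 17. Add the point at infinity: total = 18.

#E(F_17) = 18


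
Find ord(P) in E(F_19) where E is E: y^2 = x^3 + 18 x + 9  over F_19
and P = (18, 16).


Compute successive multiples of P until we hit O:
  1P = (18, 16)
  2P = (0, 16)
  3P = (1, 3)
  4P = (9, 11)
  5P = (16, 2)
  6P = (15, 5)
  7P = (10, 7)
  8P = (8, 0)
  ... (continuing to 16P)
  16P = O

ord(P) = 16


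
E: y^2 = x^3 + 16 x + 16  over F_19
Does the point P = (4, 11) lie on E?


Check whether y^2 = x^3 + 16 x + 16 (mod 19) for (x, y) = (4, 11).
LHS: y^2 = 11^2 mod 19 = 7
RHS: x^3 + 16 x + 16 = 4^3 + 16*4 + 16 mod 19 = 11
LHS != RHS

No, not on the curve


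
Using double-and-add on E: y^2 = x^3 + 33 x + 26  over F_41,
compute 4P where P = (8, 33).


k = 4 = 100_2 (binary, LSB first: 001)
Double-and-add from P = (8, 33):
  bit 0 = 0: acc unchanged = O
  bit 1 = 0: acc unchanged = O
  bit 2 = 1: acc = O + (26, 16) = (26, 16)

4P = (26, 16)


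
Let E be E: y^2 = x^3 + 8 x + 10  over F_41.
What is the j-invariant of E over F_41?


Delta = -16(4 a^3 + 27 b^2) mod 41 = 5
-1728 * (4 a)^3 = -1728 * (4*8)^3 mod 41 = 28
j = 28 * 5^(-1) mod 41 = 22

j = 22 (mod 41)


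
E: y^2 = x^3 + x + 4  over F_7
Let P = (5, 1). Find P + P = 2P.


Doubling: s = (3 x1^2 + a) / (2 y1)
s = (3*5^2 + 1) / (2*1) mod 7 = 3
x3 = s^2 - 2 x1 mod 7 = 3^2 - 2*5 = 6
y3 = s (x1 - x3) - y1 mod 7 = 3 * (5 - 6) - 1 = 3

2P = (6, 3)


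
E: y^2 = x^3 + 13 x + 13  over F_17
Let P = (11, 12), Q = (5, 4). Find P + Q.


P != Q, so use the chord formula.
s = (y2 - y1) / (x2 - x1) = (9) / (11) mod 17 = 7
x3 = s^2 - x1 - x2 mod 17 = 7^2 - 11 - 5 = 16
y3 = s (x1 - x3) - y1 mod 17 = 7 * (11 - 16) - 12 = 4

P + Q = (16, 4)


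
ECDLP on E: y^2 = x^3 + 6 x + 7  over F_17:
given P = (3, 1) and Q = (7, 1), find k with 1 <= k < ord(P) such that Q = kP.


Enumerate multiples of P until we hit Q = (7, 1):
  1P = (3, 1)
  2P = (7, 1)
Match found at i = 2.

k = 2


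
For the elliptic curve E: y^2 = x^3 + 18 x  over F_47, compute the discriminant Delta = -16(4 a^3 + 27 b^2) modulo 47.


4 a^3 + 27 b^2 = 4*18^3 + 27*0^2 = 23328 + 0 = 23328
Delta = -16 * (23328) = -373248
Delta mod 47 = 26

Delta = 26 (mod 47)


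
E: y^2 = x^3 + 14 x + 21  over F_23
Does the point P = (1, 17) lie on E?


Check whether y^2 = x^3 + 14 x + 21 (mod 23) for (x, y) = (1, 17).
LHS: y^2 = 17^2 mod 23 = 13
RHS: x^3 + 14 x + 21 = 1^3 + 14*1 + 21 mod 23 = 13
LHS = RHS

Yes, on the curve


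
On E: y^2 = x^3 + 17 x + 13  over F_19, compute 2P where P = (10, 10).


Doubling: s = (3 x1^2 + a) / (2 y1)
s = (3*10^2 + 17) / (2*10) mod 19 = 13
x3 = s^2 - 2 x1 mod 19 = 13^2 - 2*10 = 16
y3 = s (x1 - x3) - y1 mod 19 = 13 * (10 - 16) - 10 = 7

2P = (16, 7)


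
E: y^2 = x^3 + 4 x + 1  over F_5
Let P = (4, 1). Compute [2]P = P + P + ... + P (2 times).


k = 2 = 10_2 (binary, LSB first: 01)
Double-and-add from P = (4, 1):
  bit 0 = 0: acc unchanged = O
  bit 1 = 1: acc = O + (3, 0) = (3, 0)

2P = (3, 0)


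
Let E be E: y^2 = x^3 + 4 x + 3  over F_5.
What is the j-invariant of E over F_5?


Delta = -16(4 a^3 + 27 b^2) mod 5 = 1
-1728 * (4 a)^3 = -1728 * (4*4)^3 mod 5 = 2
j = 2 * 1^(-1) mod 5 = 2

j = 2 (mod 5)


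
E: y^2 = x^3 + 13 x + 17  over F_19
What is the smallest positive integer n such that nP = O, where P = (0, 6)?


Compute successive multiples of P until we hit O:
  1P = (0, 6)
  2P = (5, 6)
  3P = (14, 13)
  4P = (10, 8)
  5P = (6, 8)
  6P = (11, 3)
  7P = (12, 18)
  8P = (8, 5)
  ... (continuing to 20P)
  20P = O

ord(P) = 20


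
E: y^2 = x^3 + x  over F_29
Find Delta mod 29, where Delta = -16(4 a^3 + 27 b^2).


4 a^3 + 27 b^2 = 4*1^3 + 27*0^2 = 4 + 0 = 4
Delta = -16 * (4) = -64
Delta mod 29 = 23

Delta = 23 (mod 29)


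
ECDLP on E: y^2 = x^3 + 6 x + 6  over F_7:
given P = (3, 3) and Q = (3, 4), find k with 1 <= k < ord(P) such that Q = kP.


Enumerate multiples of P until we hit Q = (3, 4):
  1P = (3, 3)
  2P = (5, 0)
  3P = (3, 4)
Match found at i = 3.

k = 3


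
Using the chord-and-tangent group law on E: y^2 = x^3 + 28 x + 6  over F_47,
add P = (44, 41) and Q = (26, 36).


P != Q, so use the chord formula.
s = (y2 - y1) / (x2 - x1) = (42) / (29) mod 47 = 29
x3 = s^2 - x1 - x2 mod 47 = 29^2 - 44 - 26 = 19
y3 = s (x1 - x3) - y1 mod 47 = 29 * (44 - 19) - 41 = 26

P + Q = (19, 26)


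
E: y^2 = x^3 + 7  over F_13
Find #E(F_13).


For each x in F_13, count y with y^2 = x^3 + 0 x + 7 mod 13:
  x = 7: RHS = 12, y in [5, 8]  -> 2 point(s)
  x = 8: RHS = 12, y in [5, 8]  -> 2 point(s)
  x = 11: RHS = 12, y in [5, 8]  -> 2 point(s)
Affine points: 6. Add the point at infinity: total = 7.

#E(F_13) = 7


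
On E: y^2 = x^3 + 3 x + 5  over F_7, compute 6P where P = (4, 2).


k = 6 = 110_2 (binary, LSB first: 011)
Double-and-add from P = (4, 2):
  bit 0 = 0: acc unchanged = O
  bit 1 = 1: acc = O + (1, 3) = (1, 3)
  bit 2 = 1: acc = (1, 3) + (6, 6) = (4, 5)

6P = (4, 5)


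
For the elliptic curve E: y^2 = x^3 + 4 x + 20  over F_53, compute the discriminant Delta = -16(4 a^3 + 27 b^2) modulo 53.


4 a^3 + 27 b^2 = 4*4^3 + 27*20^2 = 256 + 10800 = 11056
Delta = -16 * (11056) = -176896
Delta mod 53 = 18

Delta = 18 (mod 53)


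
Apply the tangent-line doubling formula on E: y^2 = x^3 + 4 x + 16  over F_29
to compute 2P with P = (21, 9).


Doubling: s = (3 x1^2 + a) / (2 y1)
s = (3*21^2 + 4) / (2*9) mod 29 = 27
x3 = s^2 - 2 x1 mod 29 = 27^2 - 2*21 = 20
y3 = s (x1 - x3) - y1 mod 29 = 27 * (21 - 20) - 9 = 18

2P = (20, 18)


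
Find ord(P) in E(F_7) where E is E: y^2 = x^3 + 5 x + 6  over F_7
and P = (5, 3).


Compute successive multiples of P until we hit O:
  1P = (5, 3)
  2P = (6, 0)
  3P = (5, 4)
  4P = O

ord(P) = 4


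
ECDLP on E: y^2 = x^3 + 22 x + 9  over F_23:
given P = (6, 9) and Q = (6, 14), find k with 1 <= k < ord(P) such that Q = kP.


Enumerate multiples of P until we hit Q = (6, 14):
  1P = (6, 9)
  2P = (20, 10)
  3P = (22, 3)
  4P = (7, 0)
  5P = (22, 20)
  6P = (20, 13)
  7P = (6, 14)
Match found at i = 7.

k = 7


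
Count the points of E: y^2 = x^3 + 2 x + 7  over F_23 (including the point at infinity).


For each x in F_23, count y with y^2 = x^3 + 2 x + 7 mod 23:
  x = 5: RHS = 4, y in [2, 21]  -> 2 point(s)
  x = 8: RHS = 6, y in [11, 12]  -> 2 point(s)
  x = 9: RHS = 18, y in [8, 15]  -> 2 point(s)
  x = 11: RHS = 3, y in [7, 16]  -> 2 point(s)
  x = 15: RHS = 8, y in [10, 13]  -> 2 point(s)
  x = 16: RHS = 18, y in [8, 15]  -> 2 point(s)
  x = 17: RHS = 9, y in [3, 20]  -> 2 point(s)
  x = 19: RHS = 4, y in [2, 21]  -> 2 point(s)
  x = 21: RHS = 18, y in [8, 15]  -> 2 point(s)
  x = 22: RHS = 4, y in [2, 21]  -> 2 point(s)
Affine points: 20. Add the point at infinity: total = 21.

#E(F_23) = 21


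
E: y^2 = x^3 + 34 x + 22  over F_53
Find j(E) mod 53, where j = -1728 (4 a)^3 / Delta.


Delta = -16(4 a^3 + 27 b^2) mod 53 = 27
-1728 * (4 a)^3 = -1728 * (4*34)^3 mod 53 = 6
j = 6 * 27^(-1) mod 53 = 12

j = 12 (mod 53)


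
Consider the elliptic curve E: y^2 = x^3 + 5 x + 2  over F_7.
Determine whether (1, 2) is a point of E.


Check whether y^2 = x^3 + 5 x + 2 (mod 7) for (x, y) = (1, 2).
LHS: y^2 = 2^2 mod 7 = 4
RHS: x^3 + 5 x + 2 = 1^3 + 5*1 + 2 mod 7 = 1
LHS != RHS

No, not on the curve


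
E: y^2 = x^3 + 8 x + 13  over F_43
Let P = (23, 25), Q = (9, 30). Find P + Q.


P != Q, so use the chord formula.
s = (y2 - y1) / (x2 - x1) = (5) / (29) mod 43 = 15
x3 = s^2 - x1 - x2 mod 43 = 15^2 - 23 - 9 = 21
y3 = s (x1 - x3) - y1 mod 43 = 15 * (23 - 21) - 25 = 5

P + Q = (21, 5)


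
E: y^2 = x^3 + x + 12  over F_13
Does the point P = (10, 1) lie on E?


Check whether y^2 = x^3 + 1 x + 12 (mod 13) for (x, y) = (10, 1).
LHS: y^2 = 1^2 mod 13 = 1
RHS: x^3 + 1 x + 12 = 10^3 + 1*10 + 12 mod 13 = 8
LHS != RHS

No, not on the curve


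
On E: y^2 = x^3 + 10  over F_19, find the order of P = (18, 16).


Compute successive multiples of P until we hit O:
  1P = (18, 16)
  2P = (7, 7)
  3P = (11, 7)
  4P = (6, 13)
  5P = (1, 12)
  6P = (4, 13)
  7P = (8, 16)
  8P = (12, 3)
  ... (continuing to 19P)
  19P = O

ord(P) = 19


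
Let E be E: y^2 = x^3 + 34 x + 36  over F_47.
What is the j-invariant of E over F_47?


Delta = -16(4 a^3 + 27 b^2) mod 47 = 23
-1728 * (4 a)^3 = -1728 * (4*34)^3 mod 47 = 35
j = 35 * 23^(-1) mod 47 = 24

j = 24 (mod 47)


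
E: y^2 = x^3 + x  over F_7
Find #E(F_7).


For each x in F_7, count y with y^2 = x^3 + 1 x + 0 mod 7:
  x = 0: RHS = 0, y in [0]  -> 1 point(s)
  x = 1: RHS = 2, y in [3, 4]  -> 2 point(s)
  x = 3: RHS = 2, y in [3, 4]  -> 2 point(s)
  x = 5: RHS = 4, y in [2, 5]  -> 2 point(s)
Affine points: 7. Add the point at infinity: total = 8.

#E(F_7) = 8


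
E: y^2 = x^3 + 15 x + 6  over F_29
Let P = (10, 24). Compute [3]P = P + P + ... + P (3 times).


k = 3 = 11_2 (binary, LSB first: 11)
Double-and-add from P = (10, 24):
  bit 0 = 1: acc = O + (10, 24) = (10, 24)
  bit 1 = 1: acc = (10, 24) + (8, 0) = (10, 5)

3P = (10, 5)


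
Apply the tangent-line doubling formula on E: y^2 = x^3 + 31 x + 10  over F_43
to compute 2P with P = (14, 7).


Doubling: s = (3 x1^2 + a) / (2 y1)
s = (3*14^2 + 31) / (2*7) mod 43 = 35
x3 = s^2 - 2 x1 mod 43 = 35^2 - 2*14 = 36
y3 = s (x1 - x3) - y1 mod 43 = 35 * (14 - 36) - 7 = 40

2P = (36, 40)


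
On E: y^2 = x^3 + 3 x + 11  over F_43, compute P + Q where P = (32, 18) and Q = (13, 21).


P != Q, so use the chord formula.
s = (y2 - y1) / (x2 - x1) = (3) / (24) mod 43 = 27
x3 = s^2 - x1 - x2 mod 43 = 27^2 - 32 - 13 = 39
y3 = s (x1 - x3) - y1 mod 43 = 27 * (32 - 39) - 18 = 8

P + Q = (39, 8)


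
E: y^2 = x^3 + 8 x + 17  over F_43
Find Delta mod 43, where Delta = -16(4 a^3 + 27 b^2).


4 a^3 + 27 b^2 = 4*8^3 + 27*17^2 = 2048 + 7803 = 9851
Delta = -16 * (9851) = -157616
Delta mod 43 = 22

Delta = 22 (mod 43)
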